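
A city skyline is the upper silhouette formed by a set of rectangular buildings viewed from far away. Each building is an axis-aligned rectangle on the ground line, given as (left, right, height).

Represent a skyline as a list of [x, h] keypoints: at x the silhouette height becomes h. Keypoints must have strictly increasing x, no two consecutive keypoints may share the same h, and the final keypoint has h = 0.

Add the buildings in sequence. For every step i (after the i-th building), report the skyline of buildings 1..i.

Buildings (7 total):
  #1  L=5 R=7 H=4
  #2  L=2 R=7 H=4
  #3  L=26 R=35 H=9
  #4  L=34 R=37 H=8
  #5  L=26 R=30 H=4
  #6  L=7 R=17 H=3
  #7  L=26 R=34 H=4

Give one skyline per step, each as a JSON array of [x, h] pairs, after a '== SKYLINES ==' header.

== SKYLINES ==
[[5,4],[7,0]]
[[2,4],[7,0]]
[[2,4],[7,0],[26,9],[35,0]]
[[2,4],[7,0],[26,9],[35,8],[37,0]]
[[2,4],[7,0],[26,9],[35,8],[37,0]]
[[2,4],[7,3],[17,0],[26,9],[35,8],[37,0]]
[[2,4],[7,3],[17,0],[26,9],[35,8],[37,0]]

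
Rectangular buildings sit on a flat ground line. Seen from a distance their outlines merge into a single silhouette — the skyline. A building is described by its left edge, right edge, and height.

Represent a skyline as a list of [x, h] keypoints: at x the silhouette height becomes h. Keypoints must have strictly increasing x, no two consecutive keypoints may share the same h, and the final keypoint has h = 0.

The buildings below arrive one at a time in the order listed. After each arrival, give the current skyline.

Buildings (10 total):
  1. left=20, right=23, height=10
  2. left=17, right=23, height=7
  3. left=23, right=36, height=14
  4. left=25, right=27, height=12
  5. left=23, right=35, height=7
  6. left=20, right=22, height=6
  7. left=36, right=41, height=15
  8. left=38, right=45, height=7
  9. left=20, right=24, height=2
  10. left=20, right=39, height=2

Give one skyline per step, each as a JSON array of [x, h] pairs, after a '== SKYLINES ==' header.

== SKYLINES ==
[[20,10],[23,0]]
[[17,7],[20,10],[23,0]]
[[17,7],[20,10],[23,14],[36,0]]
[[17,7],[20,10],[23,14],[36,0]]
[[17,7],[20,10],[23,14],[36,0]]
[[17,7],[20,10],[23,14],[36,0]]
[[17,7],[20,10],[23,14],[36,15],[41,0]]
[[17,7],[20,10],[23,14],[36,15],[41,7],[45,0]]
[[17,7],[20,10],[23,14],[36,15],[41,7],[45,0]]
[[17,7],[20,10],[23,14],[36,15],[41,7],[45,0]]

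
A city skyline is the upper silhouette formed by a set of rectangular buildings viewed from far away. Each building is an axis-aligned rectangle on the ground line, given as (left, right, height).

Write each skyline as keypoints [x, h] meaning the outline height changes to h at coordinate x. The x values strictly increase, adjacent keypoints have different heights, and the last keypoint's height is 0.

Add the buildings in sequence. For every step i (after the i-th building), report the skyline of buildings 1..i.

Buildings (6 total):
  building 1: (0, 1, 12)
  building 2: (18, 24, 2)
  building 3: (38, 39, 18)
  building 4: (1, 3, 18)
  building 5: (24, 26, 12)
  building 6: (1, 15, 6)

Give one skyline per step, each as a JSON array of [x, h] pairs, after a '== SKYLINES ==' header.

== SKYLINES ==
[[0,12],[1,0]]
[[0,12],[1,0],[18,2],[24,0]]
[[0,12],[1,0],[18,2],[24,0],[38,18],[39,0]]
[[0,12],[1,18],[3,0],[18,2],[24,0],[38,18],[39,0]]
[[0,12],[1,18],[3,0],[18,2],[24,12],[26,0],[38,18],[39,0]]
[[0,12],[1,18],[3,6],[15,0],[18,2],[24,12],[26,0],[38,18],[39,0]]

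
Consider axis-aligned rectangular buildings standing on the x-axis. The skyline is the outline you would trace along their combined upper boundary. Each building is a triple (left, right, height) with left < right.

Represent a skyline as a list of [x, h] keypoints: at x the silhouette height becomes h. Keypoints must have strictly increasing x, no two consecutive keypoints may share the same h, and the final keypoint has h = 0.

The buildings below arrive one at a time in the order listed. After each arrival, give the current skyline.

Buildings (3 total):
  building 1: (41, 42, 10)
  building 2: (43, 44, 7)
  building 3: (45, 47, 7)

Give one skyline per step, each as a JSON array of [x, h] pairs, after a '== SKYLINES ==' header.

== SKYLINES ==
[[41,10],[42,0]]
[[41,10],[42,0],[43,7],[44,0]]
[[41,10],[42,0],[43,7],[44,0],[45,7],[47,0]]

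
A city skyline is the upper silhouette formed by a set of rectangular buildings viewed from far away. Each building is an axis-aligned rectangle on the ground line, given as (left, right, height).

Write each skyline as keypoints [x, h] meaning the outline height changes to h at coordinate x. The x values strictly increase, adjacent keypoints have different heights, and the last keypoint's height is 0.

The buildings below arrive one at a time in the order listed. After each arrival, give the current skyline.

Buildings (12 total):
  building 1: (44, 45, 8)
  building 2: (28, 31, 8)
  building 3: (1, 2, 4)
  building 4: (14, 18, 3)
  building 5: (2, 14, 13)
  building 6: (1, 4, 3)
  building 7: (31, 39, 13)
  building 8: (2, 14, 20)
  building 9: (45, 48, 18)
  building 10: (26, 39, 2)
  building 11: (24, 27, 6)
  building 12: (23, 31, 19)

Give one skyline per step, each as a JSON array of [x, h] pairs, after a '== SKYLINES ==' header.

== SKYLINES ==
[[44,8],[45,0]]
[[28,8],[31,0],[44,8],[45,0]]
[[1,4],[2,0],[28,8],[31,0],[44,8],[45,0]]
[[1,4],[2,0],[14,3],[18,0],[28,8],[31,0],[44,8],[45,0]]
[[1,4],[2,13],[14,3],[18,0],[28,8],[31,0],[44,8],[45,0]]
[[1,4],[2,13],[14,3],[18,0],[28,8],[31,0],[44,8],[45,0]]
[[1,4],[2,13],[14,3],[18,0],[28,8],[31,13],[39,0],[44,8],[45,0]]
[[1,4],[2,20],[14,3],[18,0],[28,8],[31,13],[39,0],[44,8],[45,0]]
[[1,4],[2,20],[14,3],[18,0],[28,8],[31,13],[39,0],[44,8],[45,18],[48,0]]
[[1,4],[2,20],[14,3],[18,0],[26,2],[28,8],[31,13],[39,0],[44,8],[45,18],[48,0]]
[[1,4],[2,20],[14,3],[18,0],[24,6],[27,2],[28,8],[31,13],[39,0],[44,8],[45,18],[48,0]]
[[1,4],[2,20],[14,3],[18,0],[23,19],[31,13],[39,0],[44,8],[45,18],[48,0]]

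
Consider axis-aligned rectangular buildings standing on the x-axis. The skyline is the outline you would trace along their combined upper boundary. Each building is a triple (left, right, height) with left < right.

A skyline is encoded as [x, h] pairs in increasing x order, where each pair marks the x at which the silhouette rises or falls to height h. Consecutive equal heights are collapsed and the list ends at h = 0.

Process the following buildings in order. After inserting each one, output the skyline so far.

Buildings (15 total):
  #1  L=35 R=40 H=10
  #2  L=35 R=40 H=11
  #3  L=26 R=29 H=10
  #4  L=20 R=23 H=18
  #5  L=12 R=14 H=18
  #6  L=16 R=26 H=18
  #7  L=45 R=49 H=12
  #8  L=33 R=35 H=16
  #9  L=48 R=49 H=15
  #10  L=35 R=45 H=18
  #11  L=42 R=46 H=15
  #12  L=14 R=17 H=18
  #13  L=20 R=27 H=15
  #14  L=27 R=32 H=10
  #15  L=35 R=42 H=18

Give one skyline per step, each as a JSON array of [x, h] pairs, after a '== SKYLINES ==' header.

== SKYLINES ==
[[35,10],[40,0]]
[[35,11],[40,0]]
[[26,10],[29,0],[35,11],[40,0]]
[[20,18],[23,0],[26,10],[29,0],[35,11],[40,0]]
[[12,18],[14,0],[20,18],[23,0],[26,10],[29,0],[35,11],[40,0]]
[[12,18],[14,0],[16,18],[26,10],[29,0],[35,11],[40,0]]
[[12,18],[14,0],[16,18],[26,10],[29,0],[35,11],[40,0],[45,12],[49,0]]
[[12,18],[14,0],[16,18],[26,10],[29,0],[33,16],[35,11],[40,0],[45,12],[49,0]]
[[12,18],[14,0],[16,18],[26,10],[29,0],[33,16],[35,11],[40,0],[45,12],[48,15],[49,0]]
[[12,18],[14,0],[16,18],[26,10],[29,0],[33,16],[35,18],[45,12],[48,15],[49,0]]
[[12,18],[14,0],[16,18],[26,10],[29,0],[33,16],[35,18],[45,15],[46,12],[48,15],[49,0]]
[[12,18],[26,10],[29,0],[33,16],[35,18],[45,15],[46,12],[48,15],[49,0]]
[[12,18],[26,15],[27,10],[29,0],[33,16],[35,18],[45,15],[46,12],[48,15],[49,0]]
[[12,18],[26,15],[27,10],[32,0],[33,16],[35,18],[45,15],[46,12],[48,15],[49,0]]
[[12,18],[26,15],[27,10],[32,0],[33,16],[35,18],[45,15],[46,12],[48,15],[49,0]]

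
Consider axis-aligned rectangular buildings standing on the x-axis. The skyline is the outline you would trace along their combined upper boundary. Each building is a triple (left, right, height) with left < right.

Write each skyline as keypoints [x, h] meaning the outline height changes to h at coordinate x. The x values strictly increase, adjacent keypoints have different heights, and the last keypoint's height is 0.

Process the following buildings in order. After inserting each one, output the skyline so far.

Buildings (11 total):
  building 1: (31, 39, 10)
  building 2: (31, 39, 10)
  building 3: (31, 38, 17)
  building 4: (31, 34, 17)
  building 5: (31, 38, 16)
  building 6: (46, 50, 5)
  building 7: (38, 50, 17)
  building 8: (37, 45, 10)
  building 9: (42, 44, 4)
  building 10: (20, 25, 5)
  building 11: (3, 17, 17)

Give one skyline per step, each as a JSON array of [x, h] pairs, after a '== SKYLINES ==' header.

== SKYLINES ==
[[31,10],[39,0]]
[[31,10],[39,0]]
[[31,17],[38,10],[39,0]]
[[31,17],[38,10],[39,0]]
[[31,17],[38,10],[39,0]]
[[31,17],[38,10],[39,0],[46,5],[50,0]]
[[31,17],[50,0]]
[[31,17],[50,0]]
[[31,17],[50,0]]
[[20,5],[25,0],[31,17],[50,0]]
[[3,17],[17,0],[20,5],[25,0],[31,17],[50,0]]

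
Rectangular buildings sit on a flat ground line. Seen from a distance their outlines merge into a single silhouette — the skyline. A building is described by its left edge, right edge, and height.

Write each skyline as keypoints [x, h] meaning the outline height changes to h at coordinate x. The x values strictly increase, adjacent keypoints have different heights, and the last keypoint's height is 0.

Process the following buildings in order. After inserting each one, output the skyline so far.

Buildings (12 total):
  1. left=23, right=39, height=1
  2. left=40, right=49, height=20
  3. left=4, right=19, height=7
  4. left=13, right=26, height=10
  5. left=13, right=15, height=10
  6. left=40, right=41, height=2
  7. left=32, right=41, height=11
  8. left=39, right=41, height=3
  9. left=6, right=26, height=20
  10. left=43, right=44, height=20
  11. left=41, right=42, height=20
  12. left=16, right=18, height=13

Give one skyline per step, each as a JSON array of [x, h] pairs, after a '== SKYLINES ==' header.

== SKYLINES ==
[[23,1],[39,0]]
[[23,1],[39,0],[40,20],[49,0]]
[[4,7],[19,0],[23,1],[39,0],[40,20],[49,0]]
[[4,7],[13,10],[26,1],[39,0],[40,20],[49,0]]
[[4,7],[13,10],[26,1],[39,0],[40,20],[49,0]]
[[4,7],[13,10],[26,1],[39,0],[40,20],[49,0]]
[[4,7],[13,10],[26,1],[32,11],[40,20],[49,0]]
[[4,7],[13,10],[26,1],[32,11],[40,20],[49,0]]
[[4,7],[6,20],[26,1],[32,11],[40,20],[49,0]]
[[4,7],[6,20],[26,1],[32,11],[40,20],[49,0]]
[[4,7],[6,20],[26,1],[32,11],[40,20],[49,0]]
[[4,7],[6,20],[26,1],[32,11],[40,20],[49,0]]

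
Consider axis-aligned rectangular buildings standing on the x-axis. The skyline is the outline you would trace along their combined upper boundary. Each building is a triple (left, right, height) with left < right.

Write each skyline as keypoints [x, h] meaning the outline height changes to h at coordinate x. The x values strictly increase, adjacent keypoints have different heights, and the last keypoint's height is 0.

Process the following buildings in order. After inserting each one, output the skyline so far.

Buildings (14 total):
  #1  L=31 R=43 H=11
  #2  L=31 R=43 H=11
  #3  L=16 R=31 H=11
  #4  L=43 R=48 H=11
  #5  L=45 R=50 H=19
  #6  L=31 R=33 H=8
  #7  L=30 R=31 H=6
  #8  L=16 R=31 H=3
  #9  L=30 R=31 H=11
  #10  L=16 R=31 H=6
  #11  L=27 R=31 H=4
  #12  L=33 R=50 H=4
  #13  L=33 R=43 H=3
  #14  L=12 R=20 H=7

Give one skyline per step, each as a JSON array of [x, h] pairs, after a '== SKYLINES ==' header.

== SKYLINES ==
[[31,11],[43,0]]
[[31,11],[43,0]]
[[16,11],[43,0]]
[[16,11],[48,0]]
[[16,11],[45,19],[50,0]]
[[16,11],[45,19],[50,0]]
[[16,11],[45,19],[50,0]]
[[16,11],[45,19],[50,0]]
[[16,11],[45,19],[50,0]]
[[16,11],[45,19],[50,0]]
[[16,11],[45,19],[50,0]]
[[16,11],[45,19],[50,0]]
[[16,11],[45,19],[50,0]]
[[12,7],[16,11],[45,19],[50,0]]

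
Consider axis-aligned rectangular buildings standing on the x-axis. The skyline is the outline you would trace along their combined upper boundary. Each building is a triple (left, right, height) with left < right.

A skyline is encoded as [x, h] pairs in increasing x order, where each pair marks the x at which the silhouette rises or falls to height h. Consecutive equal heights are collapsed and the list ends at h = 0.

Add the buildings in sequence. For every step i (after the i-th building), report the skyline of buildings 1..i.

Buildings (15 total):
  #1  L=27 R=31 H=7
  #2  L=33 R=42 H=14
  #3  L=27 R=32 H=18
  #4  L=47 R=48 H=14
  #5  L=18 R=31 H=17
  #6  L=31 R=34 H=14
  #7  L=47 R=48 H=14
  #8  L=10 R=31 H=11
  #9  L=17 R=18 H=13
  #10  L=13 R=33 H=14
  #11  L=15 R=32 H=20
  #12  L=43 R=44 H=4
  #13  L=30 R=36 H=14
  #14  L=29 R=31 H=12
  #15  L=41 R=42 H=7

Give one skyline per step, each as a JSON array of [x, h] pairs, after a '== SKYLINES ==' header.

== SKYLINES ==
[[27,7],[31,0]]
[[27,7],[31,0],[33,14],[42,0]]
[[27,18],[32,0],[33,14],[42,0]]
[[27,18],[32,0],[33,14],[42,0],[47,14],[48,0]]
[[18,17],[27,18],[32,0],[33,14],[42,0],[47,14],[48,0]]
[[18,17],[27,18],[32,14],[42,0],[47,14],[48,0]]
[[18,17],[27,18],[32,14],[42,0],[47,14],[48,0]]
[[10,11],[18,17],[27,18],[32,14],[42,0],[47,14],[48,0]]
[[10,11],[17,13],[18,17],[27,18],[32,14],[42,0],[47,14],[48,0]]
[[10,11],[13,14],[18,17],[27,18],[32,14],[42,0],[47,14],[48,0]]
[[10,11],[13,14],[15,20],[32,14],[42,0],[47,14],[48,0]]
[[10,11],[13,14],[15,20],[32,14],[42,0],[43,4],[44,0],[47,14],[48,0]]
[[10,11],[13,14],[15,20],[32,14],[42,0],[43,4],[44,0],[47,14],[48,0]]
[[10,11],[13,14],[15,20],[32,14],[42,0],[43,4],[44,0],[47,14],[48,0]]
[[10,11],[13,14],[15,20],[32,14],[42,0],[43,4],[44,0],[47,14],[48,0]]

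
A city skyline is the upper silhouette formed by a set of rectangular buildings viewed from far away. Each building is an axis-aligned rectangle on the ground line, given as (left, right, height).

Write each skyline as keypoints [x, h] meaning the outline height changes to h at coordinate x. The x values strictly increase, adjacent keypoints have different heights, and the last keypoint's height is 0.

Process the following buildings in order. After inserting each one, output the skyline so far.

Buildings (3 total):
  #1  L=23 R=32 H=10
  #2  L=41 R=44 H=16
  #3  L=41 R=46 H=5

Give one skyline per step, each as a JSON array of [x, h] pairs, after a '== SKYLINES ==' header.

== SKYLINES ==
[[23,10],[32,0]]
[[23,10],[32,0],[41,16],[44,0]]
[[23,10],[32,0],[41,16],[44,5],[46,0]]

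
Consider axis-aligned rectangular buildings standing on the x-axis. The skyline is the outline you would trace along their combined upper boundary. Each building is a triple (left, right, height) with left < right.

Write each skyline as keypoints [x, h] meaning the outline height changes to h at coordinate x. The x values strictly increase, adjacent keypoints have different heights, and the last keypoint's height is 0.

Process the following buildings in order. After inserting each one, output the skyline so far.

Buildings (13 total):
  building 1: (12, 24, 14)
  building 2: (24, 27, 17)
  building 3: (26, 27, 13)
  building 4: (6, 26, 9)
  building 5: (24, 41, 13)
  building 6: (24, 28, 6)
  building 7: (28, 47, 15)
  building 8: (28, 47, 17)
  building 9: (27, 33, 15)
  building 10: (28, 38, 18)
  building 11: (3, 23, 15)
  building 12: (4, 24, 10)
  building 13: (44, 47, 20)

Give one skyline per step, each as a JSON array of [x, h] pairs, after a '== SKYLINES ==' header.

== SKYLINES ==
[[12,14],[24,0]]
[[12,14],[24,17],[27,0]]
[[12,14],[24,17],[27,0]]
[[6,9],[12,14],[24,17],[27,0]]
[[6,9],[12,14],[24,17],[27,13],[41,0]]
[[6,9],[12,14],[24,17],[27,13],[41,0]]
[[6,9],[12,14],[24,17],[27,13],[28,15],[47,0]]
[[6,9],[12,14],[24,17],[27,13],[28,17],[47,0]]
[[6,9],[12,14],[24,17],[27,15],[28,17],[47,0]]
[[6,9],[12,14],[24,17],[27,15],[28,18],[38,17],[47,0]]
[[3,15],[23,14],[24,17],[27,15],[28,18],[38,17],[47,0]]
[[3,15],[23,14],[24,17],[27,15],[28,18],[38,17],[47,0]]
[[3,15],[23,14],[24,17],[27,15],[28,18],[38,17],[44,20],[47,0]]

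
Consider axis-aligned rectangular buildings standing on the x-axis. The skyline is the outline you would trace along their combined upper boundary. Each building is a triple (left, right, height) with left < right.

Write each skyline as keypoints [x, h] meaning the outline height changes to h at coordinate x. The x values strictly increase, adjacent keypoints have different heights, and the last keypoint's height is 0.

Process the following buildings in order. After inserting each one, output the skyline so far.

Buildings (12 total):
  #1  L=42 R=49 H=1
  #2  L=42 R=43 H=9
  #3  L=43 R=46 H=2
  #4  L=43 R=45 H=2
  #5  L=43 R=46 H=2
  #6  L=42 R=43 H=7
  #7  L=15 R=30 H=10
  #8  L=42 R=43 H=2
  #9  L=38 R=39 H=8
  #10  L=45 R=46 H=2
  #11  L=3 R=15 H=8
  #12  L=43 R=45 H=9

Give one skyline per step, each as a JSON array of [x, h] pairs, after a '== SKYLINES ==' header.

== SKYLINES ==
[[42,1],[49,0]]
[[42,9],[43,1],[49,0]]
[[42,9],[43,2],[46,1],[49,0]]
[[42,9],[43,2],[46,1],[49,0]]
[[42,9],[43,2],[46,1],[49,0]]
[[42,9],[43,2],[46,1],[49,0]]
[[15,10],[30,0],[42,9],[43,2],[46,1],[49,0]]
[[15,10],[30,0],[42,9],[43,2],[46,1],[49,0]]
[[15,10],[30,0],[38,8],[39,0],[42,9],[43,2],[46,1],[49,0]]
[[15,10],[30,0],[38,8],[39,0],[42,9],[43,2],[46,1],[49,0]]
[[3,8],[15,10],[30,0],[38,8],[39,0],[42,9],[43,2],[46,1],[49,0]]
[[3,8],[15,10],[30,0],[38,8],[39,0],[42,9],[45,2],[46,1],[49,0]]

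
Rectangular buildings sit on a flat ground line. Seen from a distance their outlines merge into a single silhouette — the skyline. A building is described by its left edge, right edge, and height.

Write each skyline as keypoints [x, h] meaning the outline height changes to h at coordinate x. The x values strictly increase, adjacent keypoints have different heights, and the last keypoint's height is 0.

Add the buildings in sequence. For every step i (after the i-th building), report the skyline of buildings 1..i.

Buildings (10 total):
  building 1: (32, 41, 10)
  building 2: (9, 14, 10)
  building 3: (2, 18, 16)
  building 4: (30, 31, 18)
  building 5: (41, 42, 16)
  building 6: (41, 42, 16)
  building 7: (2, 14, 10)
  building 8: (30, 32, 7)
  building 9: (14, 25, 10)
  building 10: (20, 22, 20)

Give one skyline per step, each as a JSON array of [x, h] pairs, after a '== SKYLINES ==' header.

== SKYLINES ==
[[32,10],[41,0]]
[[9,10],[14,0],[32,10],[41,0]]
[[2,16],[18,0],[32,10],[41,0]]
[[2,16],[18,0],[30,18],[31,0],[32,10],[41,0]]
[[2,16],[18,0],[30,18],[31,0],[32,10],[41,16],[42,0]]
[[2,16],[18,0],[30,18],[31,0],[32,10],[41,16],[42,0]]
[[2,16],[18,0],[30,18],[31,0],[32,10],[41,16],[42,0]]
[[2,16],[18,0],[30,18],[31,7],[32,10],[41,16],[42,0]]
[[2,16],[18,10],[25,0],[30,18],[31,7],[32,10],[41,16],[42,0]]
[[2,16],[18,10],[20,20],[22,10],[25,0],[30,18],[31,7],[32,10],[41,16],[42,0]]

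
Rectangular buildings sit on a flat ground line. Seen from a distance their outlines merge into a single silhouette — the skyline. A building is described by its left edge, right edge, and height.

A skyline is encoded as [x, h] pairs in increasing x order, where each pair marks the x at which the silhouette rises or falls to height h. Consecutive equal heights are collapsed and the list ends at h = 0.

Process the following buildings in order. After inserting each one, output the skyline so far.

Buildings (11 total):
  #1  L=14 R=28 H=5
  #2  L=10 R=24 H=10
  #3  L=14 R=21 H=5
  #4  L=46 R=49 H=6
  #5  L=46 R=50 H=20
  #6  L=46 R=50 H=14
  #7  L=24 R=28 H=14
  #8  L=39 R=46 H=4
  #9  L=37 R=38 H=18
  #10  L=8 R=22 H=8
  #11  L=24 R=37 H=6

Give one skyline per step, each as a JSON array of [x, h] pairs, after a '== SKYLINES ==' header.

== SKYLINES ==
[[14,5],[28,0]]
[[10,10],[24,5],[28,0]]
[[10,10],[24,5],[28,0]]
[[10,10],[24,5],[28,0],[46,6],[49,0]]
[[10,10],[24,5],[28,0],[46,20],[50,0]]
[[10,10],[24,5],[28,0],[46,20],[50,0]]
[[10,10],[24,14],[28,0],[46,20],[50,0]]
[[10,10],[24,14],[28,0],[39,4],[46,20],[50,0]]
[[10,10],[24,14],[28,0],[37,18],[38,0],[39,4],[46,20],[50,0]]
[[8,8],[10,10],[24,14],[28,0],[37,18],[38,0],[39,4],[46,20],[50,0]]
[[8,8],[10,10],[24,14],[28,6],[37,18],[38,0],[39,4],[46,20],[50,0]]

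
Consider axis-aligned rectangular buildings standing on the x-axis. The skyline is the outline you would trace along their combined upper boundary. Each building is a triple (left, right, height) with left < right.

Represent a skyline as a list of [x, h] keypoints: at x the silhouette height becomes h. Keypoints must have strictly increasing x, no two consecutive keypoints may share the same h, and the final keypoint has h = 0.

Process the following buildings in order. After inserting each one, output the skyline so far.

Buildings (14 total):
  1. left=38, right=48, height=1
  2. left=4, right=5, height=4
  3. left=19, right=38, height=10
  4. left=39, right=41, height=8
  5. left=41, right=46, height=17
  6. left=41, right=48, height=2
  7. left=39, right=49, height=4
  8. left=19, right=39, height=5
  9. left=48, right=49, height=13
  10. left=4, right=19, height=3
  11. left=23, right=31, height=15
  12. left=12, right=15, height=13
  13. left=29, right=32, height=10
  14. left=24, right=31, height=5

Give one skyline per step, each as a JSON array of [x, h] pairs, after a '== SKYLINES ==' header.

== SKYLINES ==
[[38,1],[48,0]]
[[4,4],[5,0],[38,1],[48,0]]
[[4,4],[5,0],[19,10],[38,1],[48,0]]
[[4,4],[5,0],[19,10],[38,1],[39,8],[41,1],[48,0]]
[[4,4],[5,0],[19,10],[38,1],[39,8],[41,17],[46,1],[48,0]]
[[4,4],[5,0],[19,10],[38,1],[39,8],[41,17],[46,2],[48,0]]
[[4,4],[5,0],[19,10],[38,1],[39,8],[41,17],[46,4],[49,0]]
[[4,4],[5,0],[19,10],[38,5],[39,8],[41,17],[46,4],[49,0]]
[[4,4],[5,0],[19,10],[38,5],[39,8],[41,17],[46,4],[48,13],[49,0]]
[[4,4],[5,3],[19,10],[38,5],[39,8],[41,17],[46,4],[48,13],[49,0]]
[[4,4],[5,3],[19,10],[23,15],[31,10],[38,5],[39,8],[41,17],[46,4],[48,13],[49,0]]
[[4,4],[5,3],[12,13],[15,3],[19,10],[23,15],[31,10],[38,5],[39,8],[41,17],[46,4],[48,13],[49,0]]
[[4,4],[5,3],[12,13],[15,3],[19,10],[23,15],[31,10],[38,5],[39,8],[41,17],[46,4],[48,13],[49,0]]
[[4,4],[5,3],[12,13],[15,3],[19,10],[23,15],[31,10],[38,5],[39,8],[41,17],[46,4],[48,13],[49,0]]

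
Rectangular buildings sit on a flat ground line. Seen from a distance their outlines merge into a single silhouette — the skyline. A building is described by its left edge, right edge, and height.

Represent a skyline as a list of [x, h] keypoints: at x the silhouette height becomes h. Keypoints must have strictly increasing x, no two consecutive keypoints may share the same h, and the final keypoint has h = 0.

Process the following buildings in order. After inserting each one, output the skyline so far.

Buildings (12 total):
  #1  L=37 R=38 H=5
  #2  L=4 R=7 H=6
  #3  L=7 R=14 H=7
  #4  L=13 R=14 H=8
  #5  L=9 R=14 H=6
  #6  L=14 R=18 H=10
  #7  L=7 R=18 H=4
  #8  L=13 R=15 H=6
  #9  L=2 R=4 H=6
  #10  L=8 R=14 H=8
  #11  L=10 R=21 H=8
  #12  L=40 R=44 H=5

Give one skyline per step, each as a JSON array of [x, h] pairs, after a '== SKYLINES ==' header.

== SKYLINES ==
[[37,5],[38,0]]
[[4,6],[7,0],[37,5],[38,0]]
[[4,6],[7,7],[14,0],[37,5],[38,0]]
[[4,6],[7,7],[13,8],[14,0],[37,5],[38,0]]
[[4,6],[7,7],[13,8],[14,0],[37,5],[38,0]]
[[4,6],[7,7],[13,8],[14,10],[18,0],[37,5],[38,0]]
[[4,6],[7,7],[13,8],[14,10],[18,0],[37,5],[38,0]]
[[4,6],[7,7],[13,8],[14,10],[18,0],[37,5],[38,0]]
[[2,6],[7,7],[13,8],[14,10],[18,0],[37,5],[38,0]]
[[2,6],[7,7],[8,8],[14,10],[18,0],[37,5],[38,0]]
[[2,6],[7,7],[8,8],[14,10],[18,8],[21,0],[37,5],[38,0]]
[[2,6],[7,7],[8,8],[14,10],[18,8],[21,0],[37,5],[38,0],[40,5],[44,0]]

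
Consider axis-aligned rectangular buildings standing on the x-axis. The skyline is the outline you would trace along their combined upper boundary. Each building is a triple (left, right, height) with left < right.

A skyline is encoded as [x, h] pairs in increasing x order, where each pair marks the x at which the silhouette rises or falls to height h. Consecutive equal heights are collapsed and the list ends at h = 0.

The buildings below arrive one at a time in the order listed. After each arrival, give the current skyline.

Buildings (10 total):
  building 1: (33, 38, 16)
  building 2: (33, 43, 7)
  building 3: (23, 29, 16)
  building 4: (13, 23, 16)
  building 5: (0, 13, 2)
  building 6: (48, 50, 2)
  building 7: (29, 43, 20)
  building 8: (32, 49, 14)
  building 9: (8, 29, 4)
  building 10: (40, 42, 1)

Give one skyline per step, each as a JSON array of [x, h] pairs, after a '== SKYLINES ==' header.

== SKYLINES ==
[[33,16],[38,0]]
[[33,16],[38,7],[43,0]]
[[23,16],[29,0],[33,16],[38,7],[43,0]]
[[13,16],[29,0],[33,16],[38,7],[43,0]]
[[0,2],[13,16],[29,0],[33,16],[38,7],[43,0]]
[[0,2],[13,16],[29,0],[33,16],[38,7],[43,0],[48,2],[50,0]]
[[0,2],[13,16],[29,20],[43,0],[48,2],[50,0]]
[[0,2],[13,16],[29,20],[43,14],[49,2],[50,0]]
[[0,2],[8,4],[13,16],[29,20],[43,14],[49,2],[50,0]]
[[0,2],[8,4],[13,16],[29,20],[43,14],[49,2],[50,0]]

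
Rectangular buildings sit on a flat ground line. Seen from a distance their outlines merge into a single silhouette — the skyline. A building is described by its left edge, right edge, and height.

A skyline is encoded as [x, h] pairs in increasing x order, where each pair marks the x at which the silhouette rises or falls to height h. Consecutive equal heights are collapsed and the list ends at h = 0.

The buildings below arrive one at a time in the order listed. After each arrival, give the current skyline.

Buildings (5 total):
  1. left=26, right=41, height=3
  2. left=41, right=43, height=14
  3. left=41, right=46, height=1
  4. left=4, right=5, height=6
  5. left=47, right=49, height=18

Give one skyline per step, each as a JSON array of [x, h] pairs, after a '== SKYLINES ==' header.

== SKYLINES ==
[[26,3],[41,0]]
[[26,3],[41,14],[43,0]]
[[26,3],[41,14],[43,1],[46,0]]
[[4,6],[5,0],[26,3],[41,14],[43,1],[46,0]]
[[4,6],[5,0],[26,3],[41,14],[43,1],[46,0],[47,18],[49,0]]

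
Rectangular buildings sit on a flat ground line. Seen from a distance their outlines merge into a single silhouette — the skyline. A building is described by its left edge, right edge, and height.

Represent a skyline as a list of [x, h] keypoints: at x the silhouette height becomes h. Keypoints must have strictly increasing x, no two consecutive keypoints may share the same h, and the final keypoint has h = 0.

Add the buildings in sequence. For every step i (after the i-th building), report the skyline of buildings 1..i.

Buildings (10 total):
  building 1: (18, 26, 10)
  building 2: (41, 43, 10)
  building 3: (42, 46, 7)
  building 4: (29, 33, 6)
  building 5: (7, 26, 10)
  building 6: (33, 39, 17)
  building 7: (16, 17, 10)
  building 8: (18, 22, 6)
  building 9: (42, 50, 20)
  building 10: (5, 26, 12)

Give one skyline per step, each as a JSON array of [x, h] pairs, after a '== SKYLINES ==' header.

== SKYLINES ==
[[18,10],[26,0]]
[[18,10],[26,0],[41,10],[43,0]]
[[18,10],[26,0],[41,10],[43,7],[46,0]]
[[18,10],[26,0],[29,6],[33,0],[41,10],[43,7],[46,0]]
[[7,10],[26,0],[29,6],[33,0],[41,10],[43,7],[46,0]]
[[7,10],[26,0],[29,6],[33,17],[39,0],[41,10],[43,7],[46,0]]
[[7,10],[26,0],[29,6],[33,17],[39,0],[41,10],[43,7],[46,0]]
[[7,10],[26,0],[29,6],[33,17],[39,0],[41,10],[43,7],[46,0]]
[[7,10],[26,0],[29,6],[33,17],[39,0],[41,10],[42,20],[50,0]]
[[5,12],[26,0],[29,6],[33,17],[39,0],[41,10],[42,20],[50,0]]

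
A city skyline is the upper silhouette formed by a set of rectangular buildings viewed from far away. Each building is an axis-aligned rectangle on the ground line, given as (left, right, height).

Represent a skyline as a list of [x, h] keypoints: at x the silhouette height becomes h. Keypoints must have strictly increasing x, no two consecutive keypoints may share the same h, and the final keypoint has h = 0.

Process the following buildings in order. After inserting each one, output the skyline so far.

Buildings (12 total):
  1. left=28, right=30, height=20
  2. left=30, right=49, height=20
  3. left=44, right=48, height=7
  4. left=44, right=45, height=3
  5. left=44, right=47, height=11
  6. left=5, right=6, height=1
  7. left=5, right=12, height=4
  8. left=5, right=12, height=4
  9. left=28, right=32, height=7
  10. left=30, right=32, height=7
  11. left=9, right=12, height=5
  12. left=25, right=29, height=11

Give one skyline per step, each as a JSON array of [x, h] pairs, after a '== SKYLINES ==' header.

== SKYLINES ==
[[28,20],[30,0]]
[[28,20],[49,0]]
[[28,20],[49,0]]
[[28,20],[49,0]]
[[28,20],[49,0]]
[[5,1],[6,0],[28,20],[49,0]]
[[5,4],[12,0],[28,20],[49,0]]
[[5,4],[12,0],[28,20],[49,0]]
[[5,4],[12,0],[28,20],[49,0]]
[[5,4],[12,0],[28,20],[49,0]]
[[5,4],[9,5],[12,0],[28,20],[49,0]]
[[5,4],[9,5],[12,0],[25,11],[28,20],[49,0]]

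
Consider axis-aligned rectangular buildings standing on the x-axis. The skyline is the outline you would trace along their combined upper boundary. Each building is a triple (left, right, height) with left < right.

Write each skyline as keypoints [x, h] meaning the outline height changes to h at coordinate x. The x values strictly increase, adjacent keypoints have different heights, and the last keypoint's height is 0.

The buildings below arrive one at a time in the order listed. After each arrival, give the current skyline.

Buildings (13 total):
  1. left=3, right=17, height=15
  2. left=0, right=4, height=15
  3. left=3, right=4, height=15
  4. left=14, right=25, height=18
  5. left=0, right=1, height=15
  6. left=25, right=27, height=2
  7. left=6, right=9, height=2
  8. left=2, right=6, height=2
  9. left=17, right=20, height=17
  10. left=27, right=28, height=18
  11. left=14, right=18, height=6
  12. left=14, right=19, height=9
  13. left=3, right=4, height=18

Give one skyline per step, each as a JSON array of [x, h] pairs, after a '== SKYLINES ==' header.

== SKYLINES ==
[[3,15],[17,0]]
[[0,15],[17,0]]
[[0,15],[17,0]]
[[0,15],[14,18],[25,0]]
[[0,15],[14,18],[25,0]]
[[0,15],[14,18],[25,2],[27,0]]
[[0,15],[14,18],[25,2],[27,0]]
[[0,15],[14,18],[25,2],[27,0]]
[[0,15],[14,18],[25,2],[27,0]]
[[0,15],[14,18],[25,2],[27,18],[28,0]]
[[0,15],[14,18],[25,2],[27,18],[28,0]]
[[0,15],[14,18],[25,2],[27,18],[28,0]]
[[0,15],[3,18],[4,15],[14,18],[25,2],[27,18],[28,0]]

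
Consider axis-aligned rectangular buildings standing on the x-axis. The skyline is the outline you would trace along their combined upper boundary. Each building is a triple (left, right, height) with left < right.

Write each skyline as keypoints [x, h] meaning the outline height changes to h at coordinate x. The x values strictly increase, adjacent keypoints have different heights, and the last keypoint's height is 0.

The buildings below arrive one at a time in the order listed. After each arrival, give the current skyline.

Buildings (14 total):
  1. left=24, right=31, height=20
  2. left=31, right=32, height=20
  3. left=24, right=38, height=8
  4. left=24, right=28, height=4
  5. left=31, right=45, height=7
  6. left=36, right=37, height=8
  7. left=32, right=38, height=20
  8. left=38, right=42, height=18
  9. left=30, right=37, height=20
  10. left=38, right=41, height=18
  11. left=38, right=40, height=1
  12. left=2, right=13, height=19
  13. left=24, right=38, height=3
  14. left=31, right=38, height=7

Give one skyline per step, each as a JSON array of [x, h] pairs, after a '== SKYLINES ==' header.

== SKYLINES ==
[[24,20],[31,0]]
[[24,20],[32,0]]
[[24,20],[32,8],[38,0]]
[[24,20],[32,8],[38,0]]
[[24,20],[32,8],[38,7],[45,0]]
[[24,20],[32,8],[38,7],[45,0]]
[[24,20],[38,7],[45,0]]
[[24,20],[38,18],[42,7],[45,0]]
[[24,20],[38,18],[42,7],[45,0]]
[[24,20],[38,18],[42,7],[45,0]]
[[24,20],[38,18],[42,7],[45,0]]
[[2,19],[13,0],[24,20],[38,18],[42,7],[45,0]]
[[2,19],[13,0],[24,20],[38,18],[42,7],[45,0]]
[[2,19],[13,0],[24,20],[38,18],[42,7],[45,0]]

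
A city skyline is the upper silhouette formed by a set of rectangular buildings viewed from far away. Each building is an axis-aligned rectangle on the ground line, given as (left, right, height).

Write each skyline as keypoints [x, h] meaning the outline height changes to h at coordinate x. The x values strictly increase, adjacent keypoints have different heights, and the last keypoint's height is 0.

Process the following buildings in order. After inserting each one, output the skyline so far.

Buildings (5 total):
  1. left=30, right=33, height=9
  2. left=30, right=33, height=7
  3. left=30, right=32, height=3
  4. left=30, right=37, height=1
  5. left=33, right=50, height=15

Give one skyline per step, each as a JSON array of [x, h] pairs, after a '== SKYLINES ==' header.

== SKYLINES ==
[[30,9],[33,0]]
[[30,9],[33,0]]
[[30,9],[33,0]]
[[30,9],[33,1],[37,0]]
[[30,9],[33,15],[50,0]]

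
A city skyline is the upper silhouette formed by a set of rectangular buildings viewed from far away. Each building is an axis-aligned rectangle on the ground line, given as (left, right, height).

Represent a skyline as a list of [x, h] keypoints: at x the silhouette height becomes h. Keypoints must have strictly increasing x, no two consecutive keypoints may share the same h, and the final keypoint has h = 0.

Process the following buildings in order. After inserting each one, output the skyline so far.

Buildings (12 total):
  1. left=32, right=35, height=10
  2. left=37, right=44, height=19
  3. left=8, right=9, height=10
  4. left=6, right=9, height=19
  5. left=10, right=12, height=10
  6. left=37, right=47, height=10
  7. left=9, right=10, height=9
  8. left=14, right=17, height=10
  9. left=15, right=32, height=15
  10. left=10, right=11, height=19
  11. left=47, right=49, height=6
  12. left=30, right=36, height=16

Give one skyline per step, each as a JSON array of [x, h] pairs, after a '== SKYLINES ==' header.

== SKYLINES ==
[[32,10],[35,0]]
[[32,10],[35,0],[37,19],[44,0]]
[[8,10],[9,0],[32,10],[35,0],[37,19],[44,0]]
[[6,19],[9,0],[32,10],[35,0],[37,19],[44,0]]
[[6,19],[9,0],[10,10],[12,0],[32,10],[35,0],[37,19],[44,0]]
[[6,19],[9,0],[10,10],[12,0],[32,10],[35,0],[37,19],[44,10],[47,0]]
[[6,19],[9,9],[10,10],[12,0],[32,10],[35,0],[37,19],[44,10],[47,0]]
[[6,19],[9,9],[10,10],[12,0],[14,10],[17,0],[32,10],[35,0],[37,19],[44,10],[47,0]]
[[6,19],[9,9],[10,10],[12,0],[14,10],[15,15],[32,10],[35,0],[37,19],[44,10],[47,0]]
[[6,19],[9,9],[10,19],[11,10],[12,0],[14,10],[15,15],[32,10],[35,0],[37,19],[44,10],[47,0]]
[[6,19],[9,9],[10,19],[11,10],[12,0],[14,10],[15,15],[32,10],[35,0],[37,19],[44,10],[47,6],[49,0]]
[[6,19],[9,9],[10,19],[11,10],[12,0],[14,10],[15,15],[30,16],[36,0],[37,19],[44,10],[47,6],[49,0]]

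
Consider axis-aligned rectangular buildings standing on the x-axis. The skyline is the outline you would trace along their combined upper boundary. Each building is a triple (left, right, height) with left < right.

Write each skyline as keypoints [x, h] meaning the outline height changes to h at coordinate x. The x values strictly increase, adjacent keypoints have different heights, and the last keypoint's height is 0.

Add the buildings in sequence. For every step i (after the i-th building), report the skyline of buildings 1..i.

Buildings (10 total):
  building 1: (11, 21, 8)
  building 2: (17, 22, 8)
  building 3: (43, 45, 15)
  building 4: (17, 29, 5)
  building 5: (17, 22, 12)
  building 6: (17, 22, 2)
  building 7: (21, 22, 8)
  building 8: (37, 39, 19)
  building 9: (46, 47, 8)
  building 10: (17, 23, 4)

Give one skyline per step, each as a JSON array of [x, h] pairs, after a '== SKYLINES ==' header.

== SKYLINES ==
[[11,8],[21,0]]
[[11,8],[22,0]]
[[11,8],[22,0],[43,15],[45,0]]
[[11,8],[22,5],[29,0],[43,15],[45,0]]
[[11,8],[17,12],[22,5],[29,0],[43,15],[45,0]]
[[11,8],[17,12],[22,5],[29,0],[43,15],[45,0]]
[[11,8],[17,12],[22,5],[29,0],[43,15],[45,0]]
[[11,8],[17,12],[22,5],[29,0],[37,19],[39,0],[43,15],[45,0]]
[[11,8],[17,12],[22,5],[29,0],[37,19],[39,0],[43,15],[45,0],[46,8],[47,0]]
[[11,8],[17,12],[22,5],[29,0],[37,19],[39,0],[43,15],[45,0],[46,8],[47,0]]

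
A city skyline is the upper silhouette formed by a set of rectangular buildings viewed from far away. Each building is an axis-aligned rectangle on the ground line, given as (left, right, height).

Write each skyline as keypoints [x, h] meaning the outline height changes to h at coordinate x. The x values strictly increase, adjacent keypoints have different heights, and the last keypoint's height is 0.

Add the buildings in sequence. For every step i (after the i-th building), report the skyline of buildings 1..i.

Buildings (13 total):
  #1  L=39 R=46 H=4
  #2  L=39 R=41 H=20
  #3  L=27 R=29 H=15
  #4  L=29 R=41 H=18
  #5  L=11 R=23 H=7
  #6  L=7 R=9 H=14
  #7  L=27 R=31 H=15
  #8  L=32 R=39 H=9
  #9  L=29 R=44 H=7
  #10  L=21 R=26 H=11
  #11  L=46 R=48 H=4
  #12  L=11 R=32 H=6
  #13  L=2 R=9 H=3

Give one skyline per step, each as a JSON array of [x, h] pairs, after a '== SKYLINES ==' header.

== SKYLINES ==
[[39,4],[46,0]]
[[39,20],[41,4],[46,0]]
[[27,15],[29,0],[39,20],[41,4],[46,0]]
[[27,15],[29,18],[39,20],[41,4],[46,0]]
[[11,7],[23,0],[27,15],[29,18],[39,20],[41,4],[46,0]]
[[7,14],[9,0],[11,7],[23,0],[27,15],[29,18],[39,20],[41,4],[46,0]]
[[7,14],[9,0],[11,7],[23,0],[27,15],[29,18],[39,20],[41,4],[46,0]]
[[7,14],[9,0],[11,7],[23,0],[27,15],[29,18],[39,20],[41,4],[46,0]]
[[7,14],[9,0],[11,7],[23,0],[27,15],[29,18],[39,20],[41,7],[44,4],[46,0]]
[[7,14],[9,0],[11,7],[21,11],[26,0],[27,15],[29,18],[39,20],[41,7],[44,4],[46,0]]
[[7,14],[9,0],[11,7],[21,11],[26,0],[27,15],[29,18],[39,20],[41,7],[44,4],[48,0]]
[[7,14],[9,0],[11,7],[21,11],[26,6],[27,15],[29,18],[39,20],[41,7],[44,4],[48,0]]
[[2,3],[7,14],[9,0],[11,7],[21,11],[26,6],[27,15],[29,18],[39,20],[41,7],[44,4],[48,0]]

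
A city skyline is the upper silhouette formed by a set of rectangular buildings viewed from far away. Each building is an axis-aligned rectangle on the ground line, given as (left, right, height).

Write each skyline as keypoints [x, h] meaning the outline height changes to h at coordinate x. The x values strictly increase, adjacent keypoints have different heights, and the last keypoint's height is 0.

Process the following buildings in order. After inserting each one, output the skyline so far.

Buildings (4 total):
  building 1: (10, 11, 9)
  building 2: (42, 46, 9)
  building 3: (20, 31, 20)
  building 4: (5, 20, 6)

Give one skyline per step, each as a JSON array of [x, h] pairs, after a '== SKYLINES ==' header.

== SKYLINES ==
[[10,9],[11,0]]
[[10,9],[11,0],[42,9],[46,0]]
[[10,9],[11,0],[20,20],[31,0],[42,9],[46,0]]
[[5,6],[10,9],[11,6],[20,20],[31,0],[42,9],[46,0]]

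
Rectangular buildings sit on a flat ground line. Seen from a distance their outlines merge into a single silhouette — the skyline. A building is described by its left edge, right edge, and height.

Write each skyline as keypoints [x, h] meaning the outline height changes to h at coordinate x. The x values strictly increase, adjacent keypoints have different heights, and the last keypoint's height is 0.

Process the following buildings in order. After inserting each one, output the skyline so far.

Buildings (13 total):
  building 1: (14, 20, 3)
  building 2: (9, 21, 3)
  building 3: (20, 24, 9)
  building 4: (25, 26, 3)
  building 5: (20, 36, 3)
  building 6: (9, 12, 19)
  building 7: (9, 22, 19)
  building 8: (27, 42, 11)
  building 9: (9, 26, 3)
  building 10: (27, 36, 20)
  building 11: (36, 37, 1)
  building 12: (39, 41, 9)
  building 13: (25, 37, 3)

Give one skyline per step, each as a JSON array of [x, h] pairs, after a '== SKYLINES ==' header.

== SKYLINES ==
[[14,3],[20,0]]
[[9,3],[21,0]]
[[9,3],[20,9],[24,0]]
[[9,3],[20,9],[24,0],[25,3],[26,0]]
[[9,3],[20,9],[24,3],[36,0]]
[[9,19],[12,3],[20,9],[24,3],[36,0]]
[[9,19],[22,9],[24,3],[36,0]]
[[9,19],[22,9],[24,3],[27,11],[42,0]]
[[9,19],[22,9],[24,3],[27,11],[42,0]]
[[9,19],[22,9],[24,3],[27,20],[36,11],[42,0]]
[[9,19],[22,9],[24,3],[27,20],[36,11],[42,0]]
[[9,19],[22,9],[24,3],[27,20],[36,11],[42,0]]
[[9,19],[22,9],[24,3],[27,20],[36,11],[42,0]]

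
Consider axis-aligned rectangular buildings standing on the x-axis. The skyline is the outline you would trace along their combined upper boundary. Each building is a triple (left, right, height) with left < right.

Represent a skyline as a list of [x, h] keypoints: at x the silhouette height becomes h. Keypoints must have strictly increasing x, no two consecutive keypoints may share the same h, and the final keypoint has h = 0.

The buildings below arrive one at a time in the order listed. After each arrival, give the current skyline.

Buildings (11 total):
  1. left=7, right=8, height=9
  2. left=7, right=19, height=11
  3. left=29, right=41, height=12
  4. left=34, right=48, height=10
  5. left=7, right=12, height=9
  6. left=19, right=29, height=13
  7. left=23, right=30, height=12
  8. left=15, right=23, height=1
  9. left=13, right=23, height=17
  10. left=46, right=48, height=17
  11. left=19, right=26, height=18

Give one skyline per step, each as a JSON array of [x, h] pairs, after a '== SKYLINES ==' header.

== SKYLINES ==
[[7,9],[8,0]]
[[7,11],[19,0]]
[[7,11],[19,0],[29,12],[41,0]]
[[7,11],[19,0],[29,12],[41,10],[48,0]]
[[7,11],[19,0],[29,12],[41,10],[48,0]]
[[7,11],[19,13],[29,12],[41,10],[48,0]]
[[7,11],[19,13],[29,12],[41,10],[48,0]]
[[7,11],[19,13],[29,12],[41,10],[48,0]]
[[7,11],[13,17],[23,13],[29,12],[41,10],[48,0]]
[[7,11],[13,17],[23,13],[29,12],[41,10],[46,17],[48,0]]
[[7,11],[13,17],[19,18],[26,13],[29,12],[41,10],[46,17],[48,0]]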